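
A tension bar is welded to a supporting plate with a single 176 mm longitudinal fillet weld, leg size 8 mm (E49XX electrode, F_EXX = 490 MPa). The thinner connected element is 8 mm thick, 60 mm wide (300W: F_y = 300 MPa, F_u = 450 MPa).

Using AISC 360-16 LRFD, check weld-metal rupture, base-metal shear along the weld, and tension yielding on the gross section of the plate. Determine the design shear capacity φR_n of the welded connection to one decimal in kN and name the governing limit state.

129.6 kN (gross-section yield governs)

Weld metal: throat = 0.707×8 = 5.656 mm, L = 176 mm. φR_n = 0.75 × 0.6 × 490 × 5.656 × 176 = 219.5 kN.
Base metal shear (8 mm plate): yield φR_n = 1.0×0.6×300×8×176 = 253.4 kN; rupture φR_n = 0.75×0.6×450×8×176 = 285.1 kN; take 253.4 kN (yield).
Tension yield (gross): A_g = 60×8 = 480 mm². φR_n = 0.90 × 300 × 480 = 129.6 kN.
Governing: min(219.5, 253.4, 129.6) = 129.6 kN → gross-section yield.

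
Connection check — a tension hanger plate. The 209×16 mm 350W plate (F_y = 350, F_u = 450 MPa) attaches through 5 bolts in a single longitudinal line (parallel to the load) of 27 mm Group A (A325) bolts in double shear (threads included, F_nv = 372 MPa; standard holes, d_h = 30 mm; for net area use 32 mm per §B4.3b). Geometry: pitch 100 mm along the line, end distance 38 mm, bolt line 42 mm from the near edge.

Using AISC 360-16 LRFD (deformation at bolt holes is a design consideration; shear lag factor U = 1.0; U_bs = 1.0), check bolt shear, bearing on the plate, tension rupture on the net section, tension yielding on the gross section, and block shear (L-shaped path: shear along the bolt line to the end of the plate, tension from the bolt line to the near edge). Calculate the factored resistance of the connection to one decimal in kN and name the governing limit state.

955.8 kN (net-section rupture governs)

Bolt shear: A_b = π(27)²/4 = 572.56 mm². φR_n = 0.75 × 372 × 572.56 × 5 × 2 = 1597.4 kN.
Bearing (16 mm plate, F_u = 450 MPa): end bolts L_c = 38 − 30/2 = 23, R_n = min(1.2×23×16×450, 2.4×27×16×450) = 198.72 kN/bolt; interior L_c = 100 − 30 = 70, R_n = 466.56 kN/bolt. φR_n = 0.75 × (1×198.72 + 4×466.56) = 1548.7 kN.
Tension rupture (net): A_n = (209 − 1×32)×16 = 2832 mm² (U = 1.0, A_e = A_n). φR_n = 0.75 × 450 × 2832 = 955.8 kN.
Tension yield (gross): A_g = 209×16 = 3344 mm². φR_n = 0.90 × 350 × 3344 = 1053.4 kN.
Block shear: shear path 1×[38+4×100] = 1×438 mm, A_gv = 7008, A_nv = 1×(438 − 4.5×32)×16 = 4704 mm²; tension to near edge: (42 − 0.5×32)×16 = 416 mm². R_n = min(0.6×450×4704, 0.6×350×7008) + 1.0×450×416 = min(1270.1, 1471.7) + 187.2 = 1457.3 kN. φR_n = 0.75 × 1457.3 = 1093.0 kN.
Governing: min(1597.4, 1548.7, 955.8, 1053.4, 1093.0) = 955.8 kN → net-section rupture.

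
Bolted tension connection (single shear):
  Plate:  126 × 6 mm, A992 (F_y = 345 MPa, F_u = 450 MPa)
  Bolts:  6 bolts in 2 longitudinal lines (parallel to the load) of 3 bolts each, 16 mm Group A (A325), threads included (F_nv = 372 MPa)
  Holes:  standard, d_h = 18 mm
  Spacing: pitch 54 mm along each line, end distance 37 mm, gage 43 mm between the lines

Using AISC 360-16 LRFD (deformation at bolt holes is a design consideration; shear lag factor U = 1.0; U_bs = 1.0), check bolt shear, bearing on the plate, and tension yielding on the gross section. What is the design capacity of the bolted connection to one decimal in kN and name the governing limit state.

234.7 kN (gross-section yield governs)

Bolt shear: A_b = π(16)²/4 = 201.06 mm². φR_n = 0.75 × 372 × 201.06 × 6 × 1 = 336.6 kN.
Bearing (6 mm plate, F_u = 450 MPa): end bolts L_c = 37 − 18/2 = 28, R_n = min(1.2×28×6×450, 2.4×16×6×450) = 90.72 kN/bolt; interior L_c = 54 − 18 = 36, R_n = 103.68 kN/bolt. φR_n = 0.75 × (2×90.72 + 4×103.68) = 447.1 kN.
Tension yield (gross): A_g = 126×6 = 756 mm². φR_n = 0.90 × 345 × 756 = 234.7 kN.
Governing: min(336.6, 447.1, 234.7) = 234.7 kN → gross-section yield.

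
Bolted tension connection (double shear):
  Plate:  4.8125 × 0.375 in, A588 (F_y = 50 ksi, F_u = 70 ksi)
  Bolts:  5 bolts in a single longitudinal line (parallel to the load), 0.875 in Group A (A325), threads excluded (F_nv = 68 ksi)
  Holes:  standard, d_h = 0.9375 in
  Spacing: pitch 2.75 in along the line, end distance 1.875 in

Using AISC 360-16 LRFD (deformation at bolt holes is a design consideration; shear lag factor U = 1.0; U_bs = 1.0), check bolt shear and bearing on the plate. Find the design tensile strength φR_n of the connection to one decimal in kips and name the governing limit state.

198.6 kips (bearing governs)

Bolt shear: A_b = π(0.875)²/4 = 0.60132 in². φR_n = 0.75 × 68 × 0.60132 × 5 × 2 = 306.7 kips.
Bearing (0.375 in plate, F_u = 70 ksi): end bolts L_c = 1.875 − 0.9375/2 = 1.40625, R_n = min(1.2×1.40625×0.375×70, 2.4×0.875×0.375×70) = 44.297 kips/bolt; interior L_c = 2.75 − 0.9375 = 1.8125, R_n = 55.125 kips/bolt. φR_n = 0.75 × (1×44.297 + 4×55.125) = 198.6 kips.
Governing: min(306.7, 198.6) = 198.6 kips → bearing.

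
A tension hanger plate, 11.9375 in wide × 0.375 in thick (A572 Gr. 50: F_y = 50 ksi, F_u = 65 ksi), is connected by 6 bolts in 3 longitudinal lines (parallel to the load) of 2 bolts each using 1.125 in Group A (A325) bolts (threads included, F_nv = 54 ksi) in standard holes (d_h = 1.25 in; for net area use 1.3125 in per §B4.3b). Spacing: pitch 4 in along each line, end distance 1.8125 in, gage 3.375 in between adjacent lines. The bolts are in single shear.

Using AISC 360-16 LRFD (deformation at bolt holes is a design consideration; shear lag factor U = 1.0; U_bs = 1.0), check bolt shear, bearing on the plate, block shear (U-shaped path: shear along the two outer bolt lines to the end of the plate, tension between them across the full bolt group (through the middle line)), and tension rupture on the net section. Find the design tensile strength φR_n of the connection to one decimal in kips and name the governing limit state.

Bolt shear: A_b = π(1.125)²/4 = 0.99402 in². φR_n = 0.75 × 54 × 0.99402 × 6 × 1 = 241.5 kips.
Bearing (0.375 in plate, F_u = 65 ksi): end bolts L_c = 1.8125 − 1.25/2 = 1.1875, R_n = min(1.2×1.1875×0.375×65, 2.4×1.125×0.375×65) = 34.734 kips/bolt; interior L_c = 4 − 1.25 = 2.75, R_n = 65.813 kips/bolt. φR_n = 0.75 × (3×34.734 + 3×65.813) = 226.2 kips.
Block shear: shear path 2×[1.8125+1×4] = 2×5.8125 in, A_gv = 4.3594, A_nv = 2×(5.8125 − 1.5×1.3125)×0.375 = 2.8828 in²; tension across gage: (6.75 − 2×1.3125)×0.375 = 1.5469 in². R_n = min(0.6×65×2.8828, 0.6×50×4.3594) + 1.0×65×1.5469 = min(112.43, 130.78) + 100.55 = 212.98 kips. φR_n = 0.75 × 212.98 = 159.7 kips.
Tension rupture (net): A_n = (11.9375 − 3×1.3125)×0.375 = 3 in² (U = 1.0, A_e = A_n). φR_n = 0.75 × 65 × 3 = 146.3 kips.
Governing: min(241.5, 226.2, 159.7, 146.3) = 146.3 kips → net-section rupture.

146.3 kips (net-section rupture governs)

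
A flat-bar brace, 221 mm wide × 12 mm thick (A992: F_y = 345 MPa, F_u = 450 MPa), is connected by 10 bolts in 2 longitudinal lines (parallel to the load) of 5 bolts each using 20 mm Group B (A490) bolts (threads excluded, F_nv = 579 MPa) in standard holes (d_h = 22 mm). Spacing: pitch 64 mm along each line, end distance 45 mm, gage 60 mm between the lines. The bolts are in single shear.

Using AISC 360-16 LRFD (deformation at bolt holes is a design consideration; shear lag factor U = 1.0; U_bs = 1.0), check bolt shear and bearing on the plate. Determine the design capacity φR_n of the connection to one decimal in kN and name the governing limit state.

Bolt shear: A_b = π(20)²/4 = 314.16 mm². φR_n = 0.75 × 579 × 314.16 × 10 × 1 = 1364.2 kN.
Bearing (12 mm plate, F_u = 450 MPa): end bolts L_c = 45 − 22/2 = 34, R_n = min(1.2×34×12×450, 2.4×20×12×450) = 220.32 kN/bolt; interior L_c = 64 − 22 = 42, R_n = 259.2 kN/bolt. φR_n = 0.75 × (2×220.32 + 8×259.2) = 1885.7 kN.
Governing: min(1364.2, 1885.7) = 1364.2 kN → bolt shear.

1364.2 kN (bolt shear governs)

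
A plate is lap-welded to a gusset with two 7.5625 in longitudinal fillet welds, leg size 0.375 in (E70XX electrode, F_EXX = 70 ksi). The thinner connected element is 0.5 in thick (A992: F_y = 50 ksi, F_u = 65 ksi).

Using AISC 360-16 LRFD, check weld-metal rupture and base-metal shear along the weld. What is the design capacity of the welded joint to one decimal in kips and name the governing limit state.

Weld metal: throat = 0.707×0.375 = 0.26513 in, L = 2×7.5625 = 15.125 in. φR_n = 0.75 × 0.6 × 70 × 0.26513 × 15.125 = 126.3 kips.
Base metal shear (0.5 in plate): yield φR_n = 1.0×0.6×50×0.5×15.125 = 226.9 kips; rupture φR_n = 0.75×0.6×65×0.5×15.125 = 221.2 kips; take 221.2 kips (rupture).
Governing: min(126.3, 221.2) = 126.3 kips → weld metal.

126.3 kips (weld metal governs)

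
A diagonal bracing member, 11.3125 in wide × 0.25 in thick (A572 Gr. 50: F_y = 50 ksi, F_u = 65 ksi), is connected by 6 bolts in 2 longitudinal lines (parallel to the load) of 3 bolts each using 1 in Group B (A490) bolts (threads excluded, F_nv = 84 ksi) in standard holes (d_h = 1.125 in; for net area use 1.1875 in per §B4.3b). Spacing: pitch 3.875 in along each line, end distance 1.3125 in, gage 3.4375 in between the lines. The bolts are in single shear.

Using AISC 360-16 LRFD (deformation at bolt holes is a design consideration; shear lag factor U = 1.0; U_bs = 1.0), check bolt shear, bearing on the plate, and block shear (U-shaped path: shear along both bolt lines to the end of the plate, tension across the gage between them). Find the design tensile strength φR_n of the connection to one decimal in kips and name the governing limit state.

Bolt shear: A_b = π(1)²/4 = 0.7854 in². φR_n = 0.75 × 84 × 0.7854 × 6 × 1 = 296.9 kips.
Bearing (0.25 in plate, F_u = 65 ksi): end bolts L_c = 1.3125 − 1.125/2 = 0.75, R_n = min(1.2×0.75×0.25×65, 2.4×1×0.25×65) = 14.625 kips/bolt; interior L_c = 3.875 − 1.125 = 2.75, R_n = 39 kips/bolt. φR_n = 0.75 × (2×14.625 + 4×39) = 138.9 kips.
Block shear: shear path 2×[1.3125+2×3.875] = 2×9.0625 in, A_gv = 4.5313, A_nv = 2×(9.0625 − 2.5×1.1875)×0.25 = 3.0469 in²; tension across gage: (3.4375 − 1×1.1875)×0.25 = 0.5625 in². R_n = min(0.6×65×3.0469, 0.6×50×4.5313) + 1.0×65×0.5625 = min(118.83, 135.94) + 36.563 = 155.39 kips. φR_n = 0.75 × 155.39 = 116.5 kips.
Governing: min(296.9, 138.9, 116.5) = 116.5 kips → block shear.

116.5 kips (block shear governs)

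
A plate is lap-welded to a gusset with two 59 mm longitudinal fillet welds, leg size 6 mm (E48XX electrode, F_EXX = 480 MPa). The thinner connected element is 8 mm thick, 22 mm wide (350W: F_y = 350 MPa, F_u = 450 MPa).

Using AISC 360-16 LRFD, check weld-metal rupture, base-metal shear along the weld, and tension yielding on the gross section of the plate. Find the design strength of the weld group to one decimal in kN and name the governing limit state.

55.4 kN (gross-section yield governs)

Weld metal: throat = 0.707×6 = 4.242 mm, L = 2×59 = 118 mm. φR_n = 0.75 × 0.6 × 480 × 4.242 × 118 = 108.1 kN.
Base metal shear (8 mm plate): yield φR_n = 1.0×0.6×350×8×118 = 198.2 kN; rupture φR_n = 0.75×0.6×450×8×118 = 191.2 kN; take 191.2 kN (rupture).
Tension yield (gross): A_g = 22×8 = 176 mm². φR_n = 0.90 × 350 × 176 = 55.4 kN.
Governing: min(108.1, 191.2, 55.4) = 55.4 kN → gross-section yield.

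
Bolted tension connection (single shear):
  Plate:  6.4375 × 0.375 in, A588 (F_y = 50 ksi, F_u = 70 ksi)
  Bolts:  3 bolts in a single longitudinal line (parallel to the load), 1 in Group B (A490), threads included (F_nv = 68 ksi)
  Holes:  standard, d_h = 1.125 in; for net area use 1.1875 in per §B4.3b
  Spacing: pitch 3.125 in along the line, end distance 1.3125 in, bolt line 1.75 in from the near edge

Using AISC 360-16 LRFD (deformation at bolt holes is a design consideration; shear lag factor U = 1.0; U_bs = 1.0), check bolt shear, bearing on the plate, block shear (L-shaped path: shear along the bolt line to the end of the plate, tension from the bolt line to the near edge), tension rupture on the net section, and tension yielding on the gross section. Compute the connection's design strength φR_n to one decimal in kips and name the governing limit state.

77.0 kips (block shear governs)

Bolt shear: A_b = π(1)²/4 = 0.7854 in². φR_n = 0.75 × 68 × 0.7854 × 3 × 1 = 120.2 kips.
Bearing (0.375 in plate, F_u = 70 ksi): end bolts L_c = 1.3125 − 1.125/2 = 0.75, R_n = min(1.2×0.75×0.375×70, 2.4×1×0.375×70) = 23.625 kips/bolt; interior L_c = 3.125 − 1.125 = 2, R_n = 63 kips/bolt. φR_n = 0.75 × (1×23.625 + 2×63) = 112.2 kips.
Block shear: shear path 1×[1.3125+2×3.125] = 1×7.5625 in, A_gv = 2.8359, A_nv = 1×(7.5625 − 2.5×1.1875)×0.375 = 1.7227 in²; tension to near edge: (1.75 − 0.5×1.1875)×0.375 = 0.43359 in². R_n = min(0.6×70×1.7227, 0.6×50×2.8359) + 1.0×70×0.43359 = min(72.353, 85.077) + 30.351 = 102.7 kips. φR_n = 0.75 × 102.7 = 77.0 kips.
Tension rupture (net): A_n = (6.4375 − 1×1.1875)×0.375 = 1.9688 in² (U = 1.0, A_e = A_n). φR_n = 0.75 × 70 × 1.9688 = 103.4 kips.
Tension yield (gross): A_g = 6.4375×0.375 = 2.4141 in². φR_n = 0.90 × 50 × 2.4141 = 108.6 kips.
Governing: min(120.2, 112.2, 77.0, 103.4, 108.6) = 77.0 kips → block shear.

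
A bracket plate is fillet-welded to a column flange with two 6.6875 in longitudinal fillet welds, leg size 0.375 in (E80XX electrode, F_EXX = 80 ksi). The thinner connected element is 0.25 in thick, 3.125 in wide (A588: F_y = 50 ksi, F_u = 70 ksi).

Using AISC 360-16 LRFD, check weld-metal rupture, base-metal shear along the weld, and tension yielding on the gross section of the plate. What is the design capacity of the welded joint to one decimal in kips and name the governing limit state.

Weld metal: throat = 0.707×0.375 = 0.26513 in, L = 2×6.6875 = 13.375 in. φR_n = 0.75 × 0.6 × 80 × 0.26513 × 13.375 = 127.7 kips.
Base metal shear (0.25 in plate): yield φR_n = 1.0×0.6×50×0.25×13.375 = 100.3 kips; rupture φR_n = 0.75×0.6×70×0.25×13.375 = 105.3 kips; take 100.3 kips (yield).
Tension yield (gross): A_g = 3.125×0.25 = 0.78125 in². φR_n = 0.90 × 50 × 0.78125 = 35.2 kips.
Governing: min(127.7, 100.3, 35.2) = 35.2 kips → gross-section yield.

35.2 kips (gross-section yield governs)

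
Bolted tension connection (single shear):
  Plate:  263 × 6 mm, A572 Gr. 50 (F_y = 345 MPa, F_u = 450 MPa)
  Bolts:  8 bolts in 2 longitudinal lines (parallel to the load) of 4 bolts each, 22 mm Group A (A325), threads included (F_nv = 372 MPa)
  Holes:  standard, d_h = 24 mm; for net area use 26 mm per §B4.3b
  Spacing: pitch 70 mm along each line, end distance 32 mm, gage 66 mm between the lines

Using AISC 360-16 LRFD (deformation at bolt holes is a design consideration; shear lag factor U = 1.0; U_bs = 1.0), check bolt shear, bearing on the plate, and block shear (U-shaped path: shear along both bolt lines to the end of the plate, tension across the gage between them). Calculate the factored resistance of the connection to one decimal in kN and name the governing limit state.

447.9 kN (block shear governs)

Bolt shear: A_b = π(22)²/4 = 380.13 mm². φR_n = 0.75 × 372 × 380.13 × 8 × 1 = 848.5 kN.
Bearing (6 mm plate, F_u = 450 MPa): end bolts L_c = 32 − 24/2 = 20, R_n = min(1.2×20×6×450, 2.4×22×6×450) = 64.8 kN/bolt; interior L_c = 70 − 24 = 46, R_n = 142.56 kN/bolt. φR_n = 0.75 × (2×64.8 + 6×142.56) = 738.7 kN.
Block shear: shear path 2×[32+3×70] = 2×242 mm, A_gv = 2904, A_nv = 2×(242 − 3.5×26)×6 = 1812 mm²; tension across gage: (66 − 1×26)×6 = 240 mm². R_n = min(0.6×450×1812, 0.6×345×2904) + 1.0×450×240 = min(489.24, 601.13) + 108 = 597.24 kN. φR_n = 0.75 × 597.24 = 447.9 kN.
Governing: min(848.5, 738.7, 447.9) = 447.9 kN → block shear.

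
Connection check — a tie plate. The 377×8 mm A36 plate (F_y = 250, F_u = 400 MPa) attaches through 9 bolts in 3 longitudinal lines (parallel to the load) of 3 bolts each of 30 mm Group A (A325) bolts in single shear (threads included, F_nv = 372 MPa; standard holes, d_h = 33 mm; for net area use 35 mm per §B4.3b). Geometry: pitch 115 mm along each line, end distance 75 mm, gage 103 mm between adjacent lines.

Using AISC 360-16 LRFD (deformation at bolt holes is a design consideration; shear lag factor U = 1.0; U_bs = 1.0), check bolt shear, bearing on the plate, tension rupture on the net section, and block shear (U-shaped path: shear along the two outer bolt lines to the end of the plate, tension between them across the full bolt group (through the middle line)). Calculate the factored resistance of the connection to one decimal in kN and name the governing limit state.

652.8 kN (net-section rupture governs)

Bolt shear: A_b = π(30)²/4 = 706.86 mm². φR_n = 0.75 × 372 × 706.86 × 9 × 1 = 1774.9 kN.
Bearing (8 mm plate, F_u = 400 MPa): end bolts L_c = 75 − 33/2 = 58.5, R_n = min(1.2×58.5×8×400, 2.4×30×8×400) = 224.64 kN/bolt; interior L_c = 115 − 33 = 82, R_n = 230.4 kN/bolt. φR_n = 0.75 × (3×224.64 + 6×230.4) = 1542.2 kN.
Tension rupture (net): A_n = (377 − 3×35)×8 = 2176 mm² (U = 1.0, A_e = A_n). φR_n = 0.75 × 400 × 2176 = 652.8 kN.
Block shear: shear path 2×[75+2×115] = 2×305 mm, A_gv = 4880, A_nv = 2×(305 − 2.5×35)×8 = 3480 mm²; tension across gage: (206 − 2×35)×8 = 1088 mm². R_n = min(0.6×400×3480, 0.6×250×4880) + 1.0×400×1088 = min(835.2, 732) + 435.2 = 1167.2 kN. φR_n = 0.75 × 1167.2 = 875.4 kN.
Governing: min(1774.9, 1542.2, 652.8, 875.4) = 652.8 kN → net-section rupture.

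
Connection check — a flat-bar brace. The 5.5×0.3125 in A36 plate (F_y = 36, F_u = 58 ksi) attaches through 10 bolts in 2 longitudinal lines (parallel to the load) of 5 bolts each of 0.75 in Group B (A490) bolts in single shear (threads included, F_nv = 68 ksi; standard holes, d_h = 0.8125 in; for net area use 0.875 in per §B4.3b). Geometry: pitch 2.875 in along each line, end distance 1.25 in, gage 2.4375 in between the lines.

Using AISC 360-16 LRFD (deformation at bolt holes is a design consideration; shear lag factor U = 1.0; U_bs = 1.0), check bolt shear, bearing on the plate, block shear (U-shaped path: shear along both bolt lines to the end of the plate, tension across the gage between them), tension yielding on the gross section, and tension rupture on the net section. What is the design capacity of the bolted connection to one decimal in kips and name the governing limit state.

Bolt shear: A_b = π(0.75)²/4 = 0.44179 in². φR_n = 0.75 × 68 × 0.44179 × 10 × 1 = 225.3 kips.
Bearing (0.3125 in plate, F_u = 58 ksi): end bolts L_c = 1.25 − 0.8125/2 = 0.84375, R_n = min(1.2×0.84375×0.3125×58, 2.4×0.75×0.3125×58) = 18.352 kips/bolt; interior L_c = 2.875 − 0.8125 = 2.0625, R_n = 32.625 kips/bolt. φR_n = 0.75 × (2×18.352 + 8×32.625) = 223.3 kips.
Block shear: shear path 2×[1.25+4×2.875] = 2×12.75 in, A_gv = 7.9688, A_nv = 2×(12.75 − 4.5×0.875)×0.3125 = 5.5078 in²; tension across gage: (2.4375 − 1×0.875)×0.3125 = 0.48828 in². R_n = min(0.6×58×5.5078, 0.6×36×7.9688) + 1.0×58×0.48828 = min(191.67, 172.13) + 28.32 = 200.45 kips. φR_n = 0.75 × 200.45 = 150.3 kips.
Tension yield (gross): A_g = 5.5×0.3125 = 1.7188 in². φR_n = 0.90 × 36 × 1.7188 = 55.7 kips.
Tension rupture (net): A_n = (5.5 − 2×0.875)×0.3125 = 1.1719 in² (U = 1.0, A_e = A_n). φR_n = 0.75 × 58 × 1.1719 = 51.0 kips.
Governing: min(225.3, 223.3, 150.3, 55.7, 51.0) = 51.0 kips → net-section rupture.

51.0 kips (net-section rupture governs)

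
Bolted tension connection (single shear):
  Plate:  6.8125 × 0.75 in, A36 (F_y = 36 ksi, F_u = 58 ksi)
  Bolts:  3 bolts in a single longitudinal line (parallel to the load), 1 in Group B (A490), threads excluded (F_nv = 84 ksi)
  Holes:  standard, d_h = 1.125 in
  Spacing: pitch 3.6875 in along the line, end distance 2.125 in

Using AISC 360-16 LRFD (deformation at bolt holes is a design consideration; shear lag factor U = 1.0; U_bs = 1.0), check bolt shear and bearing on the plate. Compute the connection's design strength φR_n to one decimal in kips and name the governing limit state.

148.4 kips (bolt shear governs)

Bolt shear: A_b = π(1)²/4 = 0.7854 in². φR_n = 0.75 × 84 × 0.7854 × 3 × 1 = 148.4 kips.
Bearing (0.75 in plate, F_u = 58 ksi): end bolts L_c = 2.125 − 1.125/2 = 1.5625, R_n = min(1.2×1.5625×0.75×58, 2.4×1×0.75×58) = 81.563 kips/bolt; interior L_c = 3.6875 − 1.125 = 2.5625, R_n = 104.4 kips/bolt. φR_n = 0.75 × (1×81.563 + 2×104.4) = 217.8 kips.
Governing: min(148.4, 217.8) = 148.4 kips → bolt shear.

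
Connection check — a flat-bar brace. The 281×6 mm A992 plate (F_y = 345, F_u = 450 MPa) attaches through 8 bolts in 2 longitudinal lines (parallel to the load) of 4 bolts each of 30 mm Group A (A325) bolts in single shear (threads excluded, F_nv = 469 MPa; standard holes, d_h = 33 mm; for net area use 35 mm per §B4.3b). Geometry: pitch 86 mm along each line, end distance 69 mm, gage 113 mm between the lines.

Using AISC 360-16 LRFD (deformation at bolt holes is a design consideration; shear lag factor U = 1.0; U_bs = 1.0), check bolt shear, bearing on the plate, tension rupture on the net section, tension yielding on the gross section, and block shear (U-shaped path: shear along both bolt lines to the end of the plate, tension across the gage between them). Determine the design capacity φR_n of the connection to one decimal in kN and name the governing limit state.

Bolt shear: A_b = π(30)²/4 = 706.86 mm². φR_n = 0.75 × 469 × 706.86 × 8 × 1 = 1989.1 kN.
Bearing (6 mm plate, F_u = 450 MPa): end bolts L_c = 69 − 33/2 = 52.5, R_n = min(1.2×52.5×6×450, 2.4×30×6×450) = 170.1 kN/bolt; interior L_c = 86 − 33 = 53, R_n = 171.72 kN/bolt. φR_n = 0.75 × (2×170.1 + 6×171.72) = 1027.9 kN.
Tension rupture (net): A_n = (281 − 2×35)×6 = 1266 mm² (U = 1.0, A_e = A_n). φR_n = 0.75 × 450 × 1266 = 427.3 kN.
Tension yield (gross): A_g = 281×6 = 1686 mm². φR_n = 0.90 × 345 × 1686 = 523.5 kN.
Block shear: shear path 2×[69+3×86] = 2×327 mm, A_gv = 3924, A_nv = 2×(327 − 3.5×35)×6 = 2454 mm²; tension across gage: (113 − 1×35)×6 = 468 mm². R_n = min(0.6×450×2454, 0.6×345×3924) + 1.0×450×468 = min(662.58, 812.27) + 210.6 = 873.18 kN. φR_n = 0.75 × 873.18 = 654.9 kN.
Governing: min(1989.1, 1027.9, 427.3, 523.5, 654.9) = 427.3 kN → net-section rupture.

427.3 kN (net-section rupture governs)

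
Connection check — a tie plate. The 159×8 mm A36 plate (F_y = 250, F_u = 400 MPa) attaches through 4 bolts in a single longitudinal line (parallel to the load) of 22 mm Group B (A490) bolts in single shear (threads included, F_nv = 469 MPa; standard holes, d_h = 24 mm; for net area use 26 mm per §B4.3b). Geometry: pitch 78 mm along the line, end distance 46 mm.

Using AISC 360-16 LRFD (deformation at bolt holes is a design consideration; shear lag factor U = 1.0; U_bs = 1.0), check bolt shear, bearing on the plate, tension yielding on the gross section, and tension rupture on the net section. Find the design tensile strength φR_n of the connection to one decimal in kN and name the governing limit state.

286.2 kN (gross-section yield governs)

Bolt shear: A_b = π(22)²/4 = 380.13 mm². φR_n = 0.75 × 469 × 380.13 × 4 × 1 = 534.8 kN.
Bearing (8 mm plate, F_u = 400 MPa): end bolts L_c = 46 − 24/2 = 34, R_n = min(1.2×34×8×400, 2.4×22×8×400) = 130.56 kN/bolt; interior L_c = 78 − 24 = 54, R_n = 168.96 kN/bolt. φR_n = 0.75 × (1×130.56 + 3×168.96) = 478.1 kN.
Tension yield (gross): A_g = 159×8 = 1272 mm². φR_n = 0.90 × 250 × 1272 = 286.2 kN.
Tension rupture (net): A_n = (159 − 1×26)×8 = 1064 mm² (U = 1.0, A_e = A_n). φR_n = 0.75 × 400 × 1064 = 319.2 kN.
Governing: min(534.8, 478.1, 286.2, 319.2) = 286.2 kN → gross-section yield.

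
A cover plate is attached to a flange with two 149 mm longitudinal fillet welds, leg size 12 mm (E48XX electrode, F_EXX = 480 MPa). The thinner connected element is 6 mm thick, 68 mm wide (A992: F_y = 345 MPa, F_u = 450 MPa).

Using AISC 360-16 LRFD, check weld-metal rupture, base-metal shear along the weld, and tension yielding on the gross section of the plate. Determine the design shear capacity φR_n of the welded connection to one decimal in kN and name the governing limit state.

126.7 kN (gross-section yield governs)

Weld metal: throat = 0.707×12 = 8.484 mm, L = 2×149 = 298 mm. φR_n = 0.75 × 0.6 × 480 × 8.484 × 298 = 546.1 kN.
Base metal shear (6 mm plate): yield φR_n = 1.0×0.6×345×6×298 = 370.1 kN; rupture φR_n = 0.75×0.6×450×6×298 = 362.1 kN; take 362.1 kN (rupture).
Tension yield (gross): A_g = 68×6 = 408 mm². φR_n = 0.90 × 345 × 408 = 126.7 kN.
Governing: min(546.1, 362.1, 126.7) = 126.7 kN → gross-section yield.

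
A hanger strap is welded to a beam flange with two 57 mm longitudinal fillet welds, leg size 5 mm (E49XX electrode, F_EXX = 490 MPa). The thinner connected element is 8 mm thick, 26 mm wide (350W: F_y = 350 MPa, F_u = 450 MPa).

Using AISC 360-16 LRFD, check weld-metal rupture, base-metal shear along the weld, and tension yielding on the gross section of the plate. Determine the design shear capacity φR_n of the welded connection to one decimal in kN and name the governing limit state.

Weld metal: throat = 0.707×5 = 3.535 mm, L = 2×57 = 114 mm. φR_n = 0.75 × 0.6 × 490 × 3.535 × 114 = 88.9 kN.
Base metal shear (8 mm plate): yield φR_n = 1.0×0.6×350×8×114 = 191.5 kN; rupture φR_n = 0.75×0.6×450×8×114 = 184.7 kN; take 184.7 kN (rupture).
Tension yield (gross): A_g = 26×8 = 208 mm². φR_n = 0.90 × 350 × 208 = 65.5 kN.
Governing: min(88.9, 184.7, 65.5) = 65.5 kN → gross-section yield.

65.5 kN (gross-section yield governs)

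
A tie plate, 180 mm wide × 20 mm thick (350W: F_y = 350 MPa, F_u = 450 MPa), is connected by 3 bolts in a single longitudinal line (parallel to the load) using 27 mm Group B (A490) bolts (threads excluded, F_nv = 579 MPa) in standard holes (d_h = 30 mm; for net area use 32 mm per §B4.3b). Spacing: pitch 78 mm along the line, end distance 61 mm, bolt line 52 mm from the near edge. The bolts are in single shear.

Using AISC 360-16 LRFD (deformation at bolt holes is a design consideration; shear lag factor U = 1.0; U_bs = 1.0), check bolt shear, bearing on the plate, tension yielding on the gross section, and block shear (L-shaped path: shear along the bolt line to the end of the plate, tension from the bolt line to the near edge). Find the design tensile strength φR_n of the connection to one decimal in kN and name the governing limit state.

Bolt shear: A_b = π(27)²/4 = 572.56 mm². φR_n = 0.75 × 579 × 572.56 × 3 × 1 = 745.9 kN.
Bearing (20 mm plate, F_u = 450 MPa): end bolts L_c = 61 − 30/2 = 46, R_n = min(1.2×46×20×450, 2.4×27×20×450) = 496.8 kN/bolt; interior L_c = 78 − 30 = 48, R_n = 518.4 kN/bolt. φR_n = 0.75 × (1×496.8 + 2×518.4) = 1150.2 kN.
Tension yield (gross): A_g = 180×20 = 3600 mm². φR_n = 0.90 × 350 × 3600 = 1134.0 kN.
Block shear: shear path 1×[61+2×78] = 1×217 mm, A_gv = 4340, A_nv = 1×(217 − 2.5×32)×20 = 2740 mm²; tension to near edge: (52 − 0.5×32)×20 = 720 mm². R_n = min(0.6×450×2740, 0.6×350×4340) + 1.0×450×720 = min(739.8, 911.4) + 324 = 1063.8 kN. φR_n = 0.75 × 1063.8 = 797.9 kN.
Governing: min(745.9, 1150.2, 1134.0, 797.9) = 745.9 kN → bolt shear.

745.9 kN (bolt shear governs)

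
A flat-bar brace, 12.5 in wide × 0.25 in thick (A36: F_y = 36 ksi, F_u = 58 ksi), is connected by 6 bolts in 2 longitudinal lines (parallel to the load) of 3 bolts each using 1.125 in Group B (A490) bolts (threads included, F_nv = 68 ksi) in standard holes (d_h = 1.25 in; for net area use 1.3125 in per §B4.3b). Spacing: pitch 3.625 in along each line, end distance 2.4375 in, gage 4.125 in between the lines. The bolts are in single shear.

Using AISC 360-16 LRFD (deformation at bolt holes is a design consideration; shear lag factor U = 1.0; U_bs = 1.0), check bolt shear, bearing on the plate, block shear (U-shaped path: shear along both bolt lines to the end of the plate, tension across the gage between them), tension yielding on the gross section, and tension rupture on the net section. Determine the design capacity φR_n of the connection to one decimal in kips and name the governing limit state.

101.3 kips (gross-section yield governs)

Bolt shear: A_b = π(1.125)²/4 = 0.99402 in². φR_n = 0.75 × 68 × 0.99402 × 6 × 1 = 304.2 kips.
Bearing (0.25 in plate, F_u = 58 ksi): end bolts L_c = 2.4375 − 1.25/2 = 1.8125, R_n = min(1.2×1.8125×0.25×58, 2.4×1.125×0.25×58) = 31.538 kips/bolt; interior L_c = 3.625 − 1.25 = 2.375, R_n = 39.15 kips/bolt. φR_n = 0.75 × (2×31.538 + 4×39.15) = 164.8 kips.
Block shear: shear path 2×[2.4375+2×3.625] = 2×9.6875 in, A_gv = 4.8438, A_nv = 2×(9.6875 − 2.5×1.3125)×0.25 = 3.2031 in²; tension across gage: (4.125 − 1×1.3125)×0.25 = 0.70313 in². R_n = min(0.6×58×3.2031, 0.6×36×4.8438) + 1.0×58×0.70313 = min(111.47, 104.63) + 40.782 = 145.41 kips. φR_n = 0.75 × 145.41 = 109.1 kips.
Tension yield (gross): A_g = 12.5×0.25 = 3.125 in². φR_n = 0.90 × 36 × 3.125 = 101.3 kips.
Tension rupture (net): A_n = (12.5 − 2×1.3125)×0.25 = 2.4688 in² (U = 1.0, A_e = A_n). φR_n = 0.75 × 58 × 2.4688 = 107.4 kips.
Governing: min(304.2, 164.8, 109.1, 101.3, 107.4) = 101.3 kips → gross-section yield.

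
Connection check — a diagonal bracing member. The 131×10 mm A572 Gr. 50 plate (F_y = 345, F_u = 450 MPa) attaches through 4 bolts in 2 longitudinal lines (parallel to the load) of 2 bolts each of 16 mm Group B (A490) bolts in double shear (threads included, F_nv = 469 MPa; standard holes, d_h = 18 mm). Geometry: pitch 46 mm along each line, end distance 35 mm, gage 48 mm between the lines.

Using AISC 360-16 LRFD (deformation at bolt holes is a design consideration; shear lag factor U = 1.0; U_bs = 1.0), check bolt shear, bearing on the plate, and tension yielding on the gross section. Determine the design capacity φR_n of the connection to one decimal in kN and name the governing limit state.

Bolt shear: A_b = π(16)²/4 = 201.06 mm². φR_n = 0.75 × 469 × 201.06 × 4 × 2 = 565.8 kN.
Bearing (10 mm plate, F_u = 450 MPa): end bolts L_c = 35 − 18/2 = 26, R_n = min(1.2×26×10×450, 2.4×16×10×450) = 140.4 kN/bolt; interior L_c = 46 − 18 = 28, R_n = 151.2 kN/bolt. φR_n = 0.75 × (2×140.4 + 2×151.2) = 437.4 kN.
Tension yield (gross): A_g = 131×10 = 1310 mm². φR_n = 0.90 × 345 × 1310 = 406.8 kN.
Governing: min(565.8, 437.4, 406.8) = 406.8 kN → gross-section yield.

406.8 kN (gross-section yield governs)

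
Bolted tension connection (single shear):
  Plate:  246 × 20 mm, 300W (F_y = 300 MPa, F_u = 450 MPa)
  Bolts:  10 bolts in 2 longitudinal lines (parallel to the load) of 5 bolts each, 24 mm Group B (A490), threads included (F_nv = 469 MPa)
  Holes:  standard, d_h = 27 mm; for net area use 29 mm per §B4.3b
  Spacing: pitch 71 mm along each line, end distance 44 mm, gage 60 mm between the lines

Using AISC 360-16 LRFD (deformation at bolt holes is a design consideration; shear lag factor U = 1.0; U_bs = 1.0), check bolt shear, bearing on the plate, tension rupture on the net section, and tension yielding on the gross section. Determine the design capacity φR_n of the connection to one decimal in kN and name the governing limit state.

Bolt shear: A_b = π(24)²/4 = 452.39 mm². φR_n = 0.75 × 469 × 452.39 × 10 × 1 = 1591.3 kN.
Bearing (20 mm plate, F_u = 450 MPa): end bolts L_c = 44 − 27/2 = 30.5, R_n = min(1.2×30.5×20×450, 2.4×24×20×450) = 329.4 kN/bolt; interior L_c = 71 − 27 = 44, R_n = 475.2 kN/bolt. φR_n = 0.75 × (2×329.4 + 8×475.2) = 3345.3 kN.
Tension rupture (net): A_n = (246 − 2×29)×20 = 3760 mm² (U = 1.0, A_e = A_n). φR_n = 0.75 × 450 × 3760 = 1269.0 kN.
Tension yield (gross): A_g = 246×20 = 4920 mm². φR_n = 0.90 × 300 × 4920 = 1328.4 kN.
Governing: min(1591.3, 3345.3, 1269.0, 1328.4) = 1269.0 kN → net-section rupture.

1269.0 kN (net-section rupture governs)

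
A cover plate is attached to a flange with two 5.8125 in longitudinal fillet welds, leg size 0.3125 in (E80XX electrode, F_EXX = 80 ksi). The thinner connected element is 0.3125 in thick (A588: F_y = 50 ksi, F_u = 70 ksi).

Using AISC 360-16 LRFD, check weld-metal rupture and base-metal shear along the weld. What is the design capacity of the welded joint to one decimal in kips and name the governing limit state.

Weld metal: throat = 0.707×0.3125 = 0.22094 in, L = 2×5.8125 = 11.625 in. φR_n = 0.75 × 0.6 × 80 × 0.22094 × 11.625 = 92.5 kips.
Base metal shear (0.3125 in plate): yield φR_n = 1.0×0.6×50×0.3125×11.625 = 109.0 kips; rupture φR_n = 0.75×0.6×70×0.3125×11.625 = 114.4 kips; take 109.0 kips (yield).
Governing: min(92.5, 109.0) = 92.5 kips → weld metal.

92.5 kips (weld metal governs)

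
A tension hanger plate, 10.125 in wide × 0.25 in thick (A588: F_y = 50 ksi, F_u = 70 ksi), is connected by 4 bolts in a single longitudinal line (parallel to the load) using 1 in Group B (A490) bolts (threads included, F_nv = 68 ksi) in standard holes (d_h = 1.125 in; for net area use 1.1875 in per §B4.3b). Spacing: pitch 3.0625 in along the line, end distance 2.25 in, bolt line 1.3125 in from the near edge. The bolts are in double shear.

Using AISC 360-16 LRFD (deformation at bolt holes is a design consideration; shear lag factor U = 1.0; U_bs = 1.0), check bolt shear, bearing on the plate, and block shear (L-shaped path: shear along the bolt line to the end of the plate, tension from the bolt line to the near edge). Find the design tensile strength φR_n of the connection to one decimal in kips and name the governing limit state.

66.8 kips (block shear governs)

Bolt shear: A_b = π(1)²/4 = 0.7854 in². φR_n = 0.75 × 68 × 0.7854 × 4 × 2 = 320.4 kips.
Bearing (0.25 in plate, F_u = 70 ksi): end bolts L_c = 2.25 − 1.125/2 = 1.6875, R_n = min(1.2×1.6875×0.25×70, 2.4×1×0.25×70) = 35.438 kips/bolt; interior L_c = 3.0625 − 1.125 = 1.9375, R_n = 40.688 kips/bolt. φR_n = 0.75 × (1×35.438 + 3×40.688) = 118.1 kips.
Block shear: shear path 1×[2.25+3×3.0625] = 1×11.4375 in, A_gv = 2.8594, A_nv = 1×(11.4375 − 3.5×1.1875)×0.25 = 1.8203 in²; tension to near edge: (1.3125 − 0.5×1.1875)×0.25 = 0.17969 in². R_n = min(0.6×70×1.8203, 0.6×50×2.8594) + 1.0×70×0.17969 = min(76.453, 85.782) + 12.578 = 89.031 kips. φR_n = 0.75 × 89.031 = 66.8 kips.
Governing: min(320.4, 118.1, 66.8) = 66.8 kips → block shear.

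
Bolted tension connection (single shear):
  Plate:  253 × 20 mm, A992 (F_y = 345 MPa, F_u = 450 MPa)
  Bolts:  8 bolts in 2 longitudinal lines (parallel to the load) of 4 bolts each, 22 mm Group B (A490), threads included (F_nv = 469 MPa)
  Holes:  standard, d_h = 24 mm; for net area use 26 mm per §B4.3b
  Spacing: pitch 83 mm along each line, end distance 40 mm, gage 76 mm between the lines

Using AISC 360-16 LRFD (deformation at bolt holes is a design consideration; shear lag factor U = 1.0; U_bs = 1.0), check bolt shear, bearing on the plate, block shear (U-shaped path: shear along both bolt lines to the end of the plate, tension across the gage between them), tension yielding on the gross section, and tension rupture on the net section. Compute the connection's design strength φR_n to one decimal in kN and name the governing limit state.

Bolt shear: A_b = π(22)²/4 = 380.13 mm². φR_n = 0.75 × 469 × 380.13 × 8 × 1 = 1069.7 kN.
Bearing (20 mm plate, F_u = 450 MPa): end bolts L_c = 40 − 24/2 = 28, R_n = min(1.2×28×20×450, 2.4×22×20×450) = 302.4 kN/bolt; interior L_c = 83 − 24 = 59, R_n = 475.2 kN/bolt. φR_n = 0.75 × (2×302.4 + 6×475.2) = 2592.0 kN.
Block shear: shear path 2×[40+3×83] = 2×289 mm, A_gv = 11560, A_nv = 2×(289 − 3.5×26)×20 = 7920 mm²; tension across gage: (76 − 1×26)×20 = 1000 mm². R_n = min(0.6×450×7920, 0.6×345×11560) + 1.0×450×1000 = min(2138.4, 2392.9) + 450 = 2588.4 kN. φR_n = 0.75 × 2588.4 = 1941.3 kN.
Tension yield (gross): A_g = 253×20 = 5060 mm². φR_n = 0.90 × 345 × 5060 = 1571.1 kN.
Tension rupture (net): A_n = (253 − 2×26)×20 = 4020 mm² (U = 1.0, A_e = A_n). φR_n = 0.75 × 450 × 4020 = 1356.8 kN.
Governing: min(1069.7, 2592.0, 1941.3, 1571.1, 1356.8) = 1069.7 kN → bolt shear.

1069.7 kN (bolt shear governs)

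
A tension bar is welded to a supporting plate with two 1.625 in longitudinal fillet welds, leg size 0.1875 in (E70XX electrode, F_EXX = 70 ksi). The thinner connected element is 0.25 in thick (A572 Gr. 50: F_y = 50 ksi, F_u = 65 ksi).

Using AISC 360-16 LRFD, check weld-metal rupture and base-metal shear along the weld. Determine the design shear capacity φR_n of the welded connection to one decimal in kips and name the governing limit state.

Weld metal: throat = 0.707×0.1875 = 0.13256 in, L = 2×1.625 = 3.25 in. φR_n = 0.75 × 0.6 × 70 × 0.13256 × 3.25 = 13.6 kips.
Base metal shear (0.25 in plate): yield φR_n = 1.0×0.6×50×0.25×3.25 = 24.4 kips; rupture φR_n = 0.75×0.6×65×0.25×3.25 = 23.8 kips; take 23.8 kips (rupture).
Governing: min(13.6, 23.8) = 13.6 kips → weld metal.

13.6 kips (weld metal governs)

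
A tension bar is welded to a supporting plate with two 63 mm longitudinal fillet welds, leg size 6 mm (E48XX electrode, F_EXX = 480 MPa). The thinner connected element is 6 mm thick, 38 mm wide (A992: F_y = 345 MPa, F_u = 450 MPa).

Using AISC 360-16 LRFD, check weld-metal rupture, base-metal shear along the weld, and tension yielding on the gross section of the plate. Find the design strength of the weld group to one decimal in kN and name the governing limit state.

70.8 kN (gross-section yield governs)

Weld metal: throat = 0.707×6 = 4.242 mm, L = 2×63 = 126 mm. φR_n = 0.75 × 0.6 × 480 × 4.242 × 126 = 115.5 kN.
Base metal shear (6 mm plate): yield φR_n = 1.0×0.6×345×6×126 = 156.5 kN; rupture φR_n = 0.75×0.6×450×6×126 = 153.1 kN; take 153.1 kN (rupture).
Tension yield (gross): A_g = 38×6 = 228 mm². φR_n = 0.90 × 345 × 228 = 70.8 kN.
Governing: min(115.5, 153.1, 70.8) = 70.8 kN → gross-section yield.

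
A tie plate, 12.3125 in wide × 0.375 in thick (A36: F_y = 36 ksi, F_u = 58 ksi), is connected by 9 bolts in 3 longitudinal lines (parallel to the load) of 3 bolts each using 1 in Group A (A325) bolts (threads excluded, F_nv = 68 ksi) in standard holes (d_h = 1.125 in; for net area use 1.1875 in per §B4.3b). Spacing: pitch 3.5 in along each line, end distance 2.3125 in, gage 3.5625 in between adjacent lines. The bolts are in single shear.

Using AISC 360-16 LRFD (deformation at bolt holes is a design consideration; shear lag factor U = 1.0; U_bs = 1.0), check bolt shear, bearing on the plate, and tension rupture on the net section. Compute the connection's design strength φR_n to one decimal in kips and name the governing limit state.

142.7 kips (net-section rupture governs)

Bolt shear: A_b = π(1)²/4 = 0.7854 in². φR_n = 0.75 × 68 × 0.7854 × 9 × 1 = 360.5 kips.
Bearing (0.375 in plate, F_u = 58 ksi): end bolts L_c = 2.3125 − 1.125/2 = 1.75, R_n = min(1.2×1.75×0.375×58, 2.4×1×0.375×58) = 45.675 kips/bolt; interior L_c = 3.5 − 1.125 = 2.375, R_n = 52.2 kips/bolt. φR_n = 0.75 × (3×45.675 + 6×52.2) = 337.7 kips.
Tension rupture (net): A_n = (12.3125 − 3×1.1875)×0.375 = 3.2813 in² (U = 1.0, A_e = A_n). φR_n = 0.75 × 58 × 3.2813 = 142.7 kips.
Governing: min(360.5, 337.7, 142.7) = 142.7 kips → net-section rupture.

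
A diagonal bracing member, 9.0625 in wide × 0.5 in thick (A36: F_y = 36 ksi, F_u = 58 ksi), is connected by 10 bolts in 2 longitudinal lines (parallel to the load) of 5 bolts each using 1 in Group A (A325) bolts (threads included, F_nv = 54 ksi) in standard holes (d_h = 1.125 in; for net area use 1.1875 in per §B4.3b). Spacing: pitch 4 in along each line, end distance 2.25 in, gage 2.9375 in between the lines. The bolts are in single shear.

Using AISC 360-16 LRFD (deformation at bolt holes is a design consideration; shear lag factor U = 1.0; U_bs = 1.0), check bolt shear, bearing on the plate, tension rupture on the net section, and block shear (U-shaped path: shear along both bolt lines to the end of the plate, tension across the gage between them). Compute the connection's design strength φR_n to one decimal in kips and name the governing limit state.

Bolt shear: A_b = π(1)²/4 = 0.7854 in². φR_n = 0.75 × 54 × 0.7854 × 10 × 1 = 318.1 kips.
Bearing (0.5 in plate, F_u = 58 ksi): end bolts L_c = 2.25 − 1.125/2 = 1.6875, R_n = min(1.2×1.6875×0.5×58, 2.4×1×0.5×58) = 58.725 kips/bolt; interior L_c = 4 − 1.125 = 2.875, R_n = 69.6 kips/bolt. φR_n = 0.75 × (2×58.725 + 8×69.6) = 505.7 kips.
Tension rupture (net): A_n = (9.0625 − 2×1.1875)×0.5 = 3.3438 in² (U = 1.0, A_e = A_n). φR_n = 0.75 × 58 × 3.3438 = 145.5 kips.
Block shear: shear path 2×[2.25+4×4] = 2×18.25 in, A_gv = 18.25, A_nv = 2×(18.25 − 4.5×1.1875)×0.5 = 12.906 in²; tension across gage: (2.9375 − 1×1.1875)×0.5 = 0.875 in². R_n = min(0.6×58×12.906, 0.6×36×18.25) + 1.0×58×0.875 = min(449.13, 394.2) + 50.75 = 444.95 kips. φR_n = 0.75 × 444.95 = 333.7 kips.
Governing: min(318.1, 505.7, 145.5, 333.7) = 145.5 kips → net-section rupture.

145.5 kips (net-section rupture governs)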